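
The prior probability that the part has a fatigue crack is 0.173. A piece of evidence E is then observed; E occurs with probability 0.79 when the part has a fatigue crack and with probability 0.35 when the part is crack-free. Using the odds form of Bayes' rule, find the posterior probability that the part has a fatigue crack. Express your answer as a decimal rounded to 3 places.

Prior odds = 0.173/(1−0.173) = 0.20919. In log-odds, ln(0.20919) = -1.5645.
Add log likelihood ratio: ln(2.2571) = 0.81410.
Posterior log-odds = -0.75041, so posterior odds = exp(-0.75041) = 0.47217. Converting, P(H|E) = 0.47217/1.4722 = 0.321.

Posterior probability ≈ 0.321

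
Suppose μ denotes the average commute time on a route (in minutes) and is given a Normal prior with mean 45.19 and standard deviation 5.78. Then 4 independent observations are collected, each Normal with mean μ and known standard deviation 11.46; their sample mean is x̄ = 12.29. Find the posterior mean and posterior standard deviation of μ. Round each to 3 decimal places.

With known σ, the Normal prior is conjugate. Weight on the data is w = (n/σ²)/(n/σ² + 1/τ₀²) = 0.0304573/(0.0304573+0.0299326) = 0.50434.
Posterior mean = w·x̄ + (1−w)·μ₀ = 0.50434·12.29 + 0.49566·45.19 = 28.597. Posterior variance = 1/(0.0304573+0.0299326) = 16.5591, so SD = 4.069.

Posterior mean ≈ 28.597; posterior SD ≈ 4.069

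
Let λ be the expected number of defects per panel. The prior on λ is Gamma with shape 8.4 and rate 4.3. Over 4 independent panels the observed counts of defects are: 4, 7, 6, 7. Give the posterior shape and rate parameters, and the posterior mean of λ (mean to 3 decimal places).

Total count ∑xᵢ = 24 over n = 4 panels.
Gamma is conjugate to the Poisson likelihood: posterior is Gamma(shape = 8.4+24 = 32.4, rate = 4.3+4 = 8.3).
E[λ | data] = 32.4/8.3 = 3.904.

Posterior: Gamma(shape=32.4, rate=8.3); mean ≈ 3.904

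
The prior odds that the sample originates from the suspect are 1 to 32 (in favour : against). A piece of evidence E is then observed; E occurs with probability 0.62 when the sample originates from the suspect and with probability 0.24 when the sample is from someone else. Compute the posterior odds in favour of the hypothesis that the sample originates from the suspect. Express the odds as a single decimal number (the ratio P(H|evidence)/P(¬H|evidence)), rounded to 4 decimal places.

Posterior odds ≈ 0.0807

Prior odds = 1/32 = 0.031250. In log-odds, ln(0.031250) = -3.4657.
Add log likelihood ratio: ln(2.5833) = 0.94908.
Posterior log-odds = -2.5167, so posterior odds = exp(-2.5167) = 0.080729.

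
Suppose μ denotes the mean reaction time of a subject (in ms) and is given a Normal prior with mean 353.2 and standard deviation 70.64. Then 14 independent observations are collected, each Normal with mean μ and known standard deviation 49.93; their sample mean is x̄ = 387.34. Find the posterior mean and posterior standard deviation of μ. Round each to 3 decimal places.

Prior precision 1/τ₀² = 1/70.64² = 0.00020040; data precision n/σ² = 14/49.93² = 0.00561571.
Posterior precision = 0.00020040 + 0.00561571 = 0.00581611, giving posterior SD = 1/√0.00581611 = 13.112.
Posterior mean = (0.00020040·353.2 + 0.00561571·387.34) / 0.00581611 = 386.164.

Posterior mean ≈ 386.164; posterior SD ≈ 13.112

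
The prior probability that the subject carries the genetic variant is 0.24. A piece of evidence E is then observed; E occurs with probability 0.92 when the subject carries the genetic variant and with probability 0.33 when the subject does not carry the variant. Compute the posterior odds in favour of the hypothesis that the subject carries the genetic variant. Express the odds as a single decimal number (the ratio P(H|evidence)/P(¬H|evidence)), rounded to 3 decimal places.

Prior odds = 0.24/(1−0.24) = 0.31579. In log-odds, ln(0.31579) = -1.1527.
Add log likelihood ratio: ln(2.7879) = 1.0253.
Posterior log-odds = -0.12740, so posterior odds = exp(-0.12740) = 0.88038.

Posterior odds ≈ 0.880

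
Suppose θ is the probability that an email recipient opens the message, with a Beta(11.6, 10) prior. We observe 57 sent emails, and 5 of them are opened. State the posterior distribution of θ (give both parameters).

Posterior: Beta(16.6, 62)

The binomial likelihood is conjugate to the Beta prior: with 5 successes and 52 failures, the posterior is Beta(11.6+5, 10+52) = Beta(16.6, 62).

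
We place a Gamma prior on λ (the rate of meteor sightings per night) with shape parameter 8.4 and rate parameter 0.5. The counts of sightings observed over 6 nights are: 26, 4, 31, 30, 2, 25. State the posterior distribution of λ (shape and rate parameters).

Posterior: Gamma(shape=126.4, rate=6.5)

Total count ∑xᵢ = 118 over n = 6 nights.
Gamma is conjugate to the Poisson likelihood: posterior is Gamma(shape = 8.4+118 = 126.4, rate = 0.5+6 = 6.5).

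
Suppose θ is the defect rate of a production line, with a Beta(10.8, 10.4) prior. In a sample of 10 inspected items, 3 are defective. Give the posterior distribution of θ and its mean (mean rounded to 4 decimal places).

Posterior: Beta(13.8, 17.4); mean ≈ 0.4423

Observing 3 successes and 7 failures updates Beta(10.8, 10.4) by adding the success and failure counts to the two shape parameters: α = 10.8+3 = 13.8, β = 10.4+7 = 17.4.
E[θ | data] = 13.8/(13.8+17.4) = 0.4423.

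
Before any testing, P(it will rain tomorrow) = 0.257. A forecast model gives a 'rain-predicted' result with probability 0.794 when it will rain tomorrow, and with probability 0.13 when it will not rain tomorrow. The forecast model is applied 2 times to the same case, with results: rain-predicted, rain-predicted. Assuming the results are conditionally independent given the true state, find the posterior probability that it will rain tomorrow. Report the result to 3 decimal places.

Posterior P(H) ≈ 0.928

With H the event that it will rain tomorrow, the joint likelihood of the observed sequence is P(data|H) = 0.794·0.794 = 0.63044 and P(data|¬H) = 0.13·0.13 = 0.016900.
Bayes: P(H|data) = 0.257·0.63044 / (0.257·0.63044 + 0.743·0.016900) = 0.16202/0.17458 = 0.9281.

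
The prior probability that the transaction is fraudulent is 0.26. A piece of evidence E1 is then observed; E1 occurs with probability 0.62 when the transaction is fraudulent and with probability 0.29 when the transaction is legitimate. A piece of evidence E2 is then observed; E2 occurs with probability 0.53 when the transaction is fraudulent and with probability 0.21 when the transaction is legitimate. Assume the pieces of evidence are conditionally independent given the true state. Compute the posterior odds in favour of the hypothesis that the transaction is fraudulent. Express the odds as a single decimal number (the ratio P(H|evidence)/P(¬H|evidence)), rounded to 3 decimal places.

Posterior odds ≈ 1.896

Prior odds = 0.26/(1−0.26) = 0.35135. In log-odds, ln(0.35135) = -1.0460.
Add log likelihood ratios: ln(2.1379) + ln(2.5238) = 1.6856.
Posterior log-odds = 0.63964, so posterior odds = exp(0.63964) = 1.8958.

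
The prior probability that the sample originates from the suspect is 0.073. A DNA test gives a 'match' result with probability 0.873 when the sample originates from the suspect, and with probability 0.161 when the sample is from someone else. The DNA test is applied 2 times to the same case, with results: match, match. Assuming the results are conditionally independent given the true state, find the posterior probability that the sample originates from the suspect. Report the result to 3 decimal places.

Let H be the event that the sample originates from the suspect; start with P(H) = 0.073. P('match'|H) = 0.873, P('match'|¬H) = 0.161.
Update on result 1 ('match'): P(H) ← 0.873·0.0730 / (0.873·0.0730 + 0.161·0.9270) = 0.063729/0.21298 = 0.2992.
Update on result 2 ('match'): P(H) ← 0.873·0.2992 / (0.873·0.2992 + 0.161·0.7008) = 0.26123/0.37405 = 0.6984.

Posterior P(H) ≈ 0.698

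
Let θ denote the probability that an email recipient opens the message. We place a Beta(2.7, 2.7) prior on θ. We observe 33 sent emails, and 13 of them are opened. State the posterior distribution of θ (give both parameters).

Posterior: Beta(15.7, 22.7)

The binomial likelihood is conjugate to the Beta prior: with 13 successes and 20 failures, the posterior is Beta(2.7+13, 2.7+20) = Beta(15.7, 22.7).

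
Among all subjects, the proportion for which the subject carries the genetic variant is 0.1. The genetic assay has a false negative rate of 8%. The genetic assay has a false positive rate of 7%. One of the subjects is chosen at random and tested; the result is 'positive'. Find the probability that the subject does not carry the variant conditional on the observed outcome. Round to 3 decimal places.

P(¬H | E) ≈ 0.406

Write H for 'the subject carries the genetic variant'. Prior odds H:¬H = 0.1/0.9 = 0.11111. For the 'positive' outcome, the likelihood ratio is 0.92/0.07 = 13.143.
Posterior odds = 0.11111 × 13.143 = 1.4603, so P(H|E) = 1.4603/(1+1.4603) = 0.594. Then P(¬H|E) = 1 − 0.594 = 0.406.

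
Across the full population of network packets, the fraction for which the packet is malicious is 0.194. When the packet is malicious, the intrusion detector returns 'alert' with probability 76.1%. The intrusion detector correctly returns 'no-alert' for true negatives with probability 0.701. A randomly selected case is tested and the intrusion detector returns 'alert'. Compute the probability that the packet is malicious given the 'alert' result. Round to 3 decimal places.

P(H | E) ≈ 0.380

Write H for 'the packet is malicious'. Prior odds H:¬H = 0.194/0.806 = 0.24069. For the 'alert' outcome, the likelihood ratio is 0.761/0.299 = 2.5452.
Posterior odds = 0.24069 × 2.5452 = 0.61260, so P(H|E) = 0.61260/(1+0.61260) = 0.380.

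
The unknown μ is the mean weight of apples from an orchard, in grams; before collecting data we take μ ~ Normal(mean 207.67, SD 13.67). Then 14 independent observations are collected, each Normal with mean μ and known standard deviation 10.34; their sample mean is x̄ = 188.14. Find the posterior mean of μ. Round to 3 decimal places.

Posterior mean ≈ 188.907

With known σ, the Normal prior is conjugate. Weight on the data is w = (n/σ²)/(n/σ² + 1/τ₀²) = 0.130944/(0.130944+0.00535135) = 0.96074.
Posterior mean = w·x̄ + (1−w)·μ₀ = 0.96074·188.14 + 0.039263·207.67 = 188.907.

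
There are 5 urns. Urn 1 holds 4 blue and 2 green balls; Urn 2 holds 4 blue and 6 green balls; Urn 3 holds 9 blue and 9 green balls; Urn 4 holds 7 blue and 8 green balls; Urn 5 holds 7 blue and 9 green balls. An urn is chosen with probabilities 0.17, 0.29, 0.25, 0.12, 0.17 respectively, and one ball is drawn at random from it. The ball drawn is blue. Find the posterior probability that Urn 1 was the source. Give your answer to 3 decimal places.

Posterior probability ≈ 0.234

P(blue|Urn 1) = 0.6667; P(blue|Urn 2) = 0.4; P(blue|Urn 3) = 0.5; P(blue|Urn 4) = 0.4667; P(blue|Urn 5) = 0.4375.
Prior × likelihood for each source: 0.17·0.6667=0.1133, 0.29·0.4=0.1160, 0.25·0.5=0.1250, 0.12·0.4667=0.05600, 0.17·0.4375=0.07438. Summing gives P(blue) = 0.48471.
P(Urn 1 | blue) = 0.1133 / 0.48471 = 0.234.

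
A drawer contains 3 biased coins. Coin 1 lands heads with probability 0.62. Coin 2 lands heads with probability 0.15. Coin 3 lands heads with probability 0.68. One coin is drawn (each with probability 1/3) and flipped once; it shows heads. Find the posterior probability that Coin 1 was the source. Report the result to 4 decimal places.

Tabulate prior·likelihood by source: [1] prior 0.333333, lik 0.62, product 0.2067; [2] prior 0.333333, lik 0.15, product 0.05000; [3] prior 0.333333, lik 0.68, product 0.2267.
Normalizing constant = 0.48333; the posterior for Coin 1 is its product over the sum, 0.2067/0.48333 = 0.4276.

Posterior probability ≈ 0.4276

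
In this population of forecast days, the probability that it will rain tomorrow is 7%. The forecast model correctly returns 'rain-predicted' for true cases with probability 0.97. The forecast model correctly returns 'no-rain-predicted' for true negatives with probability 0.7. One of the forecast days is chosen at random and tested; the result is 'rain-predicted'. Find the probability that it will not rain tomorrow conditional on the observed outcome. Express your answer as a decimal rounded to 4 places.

Write H for 'it will rain tomorrow'. Prior odds H:¬H = 0.07/0.93 = 0.075269. For the 'rain-predicted' outcome, the likelihood ratio is 0.97/0.3 = 3.2333.
Posterior odds = 0.075269 × 3.2333 = 0.24337, so P(H|E) = 0.24337/(1+0.24337) = 0.1957. Then P(¬H|E) = 1 − 0.1957 = 0.8043.

P(¬H | E) ≈ 0.8043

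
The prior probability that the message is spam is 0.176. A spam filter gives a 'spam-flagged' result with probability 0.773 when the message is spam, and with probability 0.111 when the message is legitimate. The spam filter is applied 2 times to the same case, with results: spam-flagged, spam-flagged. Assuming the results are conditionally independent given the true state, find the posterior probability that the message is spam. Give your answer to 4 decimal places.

Posterior P(H) ≈ 0.9120

Let H be the event that the message is spam; start with P(H) = 0.176. P('spam-flagged'|H) = 0.773, P('spam-flagged'|¬H) = 0.111.
Update on result 1 ('spam-flagged'): P(H) ← 0.773·0.1760 / (0.773·0.1760 + 0.111·0.8240) = 0.13605/0.22751 = 0.5980.
Update on result 2 ('spam-flagged'): P(H) ← 0.773·0.5980 / (0.773·0.5980 + 0.111·0.4020) = 0.46224/0.50686 = 0.9120.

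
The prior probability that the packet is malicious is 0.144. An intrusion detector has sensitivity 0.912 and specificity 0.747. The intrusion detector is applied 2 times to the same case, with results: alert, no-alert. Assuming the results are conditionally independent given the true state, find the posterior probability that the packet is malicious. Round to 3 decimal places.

Let H be the event that the packet is malicious; start with P(H) = 0.144. P('alert'|H) = 0.912, P('alert'|¬H) = 0.253.
Update on result 1 ('alert'): P(H) ← 0.912·0.1440 / (0.912·0.1440 + 0.253·0.8560) = 0.13133/0.34790 = 0.3775.
Update on result 2 ('no-alert'): P(H) ← 0.088·0.3775 / (0.088·0.3775 + 0.747·0.6225) = 0.033219/0.49823 = 0.0667.

Posterior P(H) ≈ 0.067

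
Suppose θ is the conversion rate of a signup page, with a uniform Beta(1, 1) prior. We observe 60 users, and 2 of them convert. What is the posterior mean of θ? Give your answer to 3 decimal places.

Observing 2 successes and 58 failures updates Beta(1, 1) by adding the success and failure counts to the two shape parameters: α = 1+2 = 3, β = 1+58 = 59.
Posterior mean = α/(α+β) = 3/62 = 0.048.

Posterior mean ≈ 0.048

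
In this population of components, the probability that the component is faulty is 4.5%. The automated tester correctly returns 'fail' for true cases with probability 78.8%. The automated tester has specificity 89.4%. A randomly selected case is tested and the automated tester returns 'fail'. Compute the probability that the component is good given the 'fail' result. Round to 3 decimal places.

Let H be the event that the component is faulty. P(H) = 0.045, so P(¬H) = 0.955. With E the 'fail' result, P(E|H) = 0.788 and P(E|¬H) = 0.106.
P(E) = 0.788·0.045 + 0.106·0.955 = 0.035460 + 0.10123 = 0.13669.
By Bayes' theorem, P(H|E) = 0.035460 / 0.13669 = 0.259. Hence P(¬H|E) = 1 − 0.259 = 0.741.

P(¬H | E) ≈ 0.741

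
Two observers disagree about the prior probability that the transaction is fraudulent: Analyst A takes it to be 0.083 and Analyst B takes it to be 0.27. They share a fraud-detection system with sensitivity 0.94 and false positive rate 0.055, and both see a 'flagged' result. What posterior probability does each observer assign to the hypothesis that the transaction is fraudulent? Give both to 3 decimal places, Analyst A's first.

Analyst A: 0.607; Analyst B: 0.863

The likelihood ratio for a 'flagged' result is 0.94/0.055 = 17.091.
Analyst A: prior odds 0.083/0.917 = 0.090513; posterior odds 1.5469; posterior probability 0.607.
Analyst B: prior odds 0.27/0.73 = 0.36986; posterior odds 6.3213; posterior probability 0.863.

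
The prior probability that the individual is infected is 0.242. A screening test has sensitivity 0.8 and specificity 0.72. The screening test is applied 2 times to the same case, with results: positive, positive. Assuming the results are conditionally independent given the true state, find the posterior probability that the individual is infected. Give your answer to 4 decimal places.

Let H be the event that the individual is infected; start with P(H) = 0.242. P('positive'|H) = 0.8, P('positive'|¬H) = 0.28.
Update on result 1 ('positive'): P(H) ← 0.8·0.2420 / (0.8·0.2420 + 0.28·0.7580) = 0.19360/0.40584 = 0.4770.
Update on result 2 ('positive'): P(H) ← 0.8·0.4770 / (0.8·0.4770 + 0.28·0.5230) = 0.38163/0.52806 = 0.7227.

Posterior P(H) ≈ 0.7227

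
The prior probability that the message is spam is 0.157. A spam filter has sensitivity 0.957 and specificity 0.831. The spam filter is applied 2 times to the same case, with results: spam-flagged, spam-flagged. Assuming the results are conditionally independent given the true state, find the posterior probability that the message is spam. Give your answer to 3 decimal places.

Posterior P(H) ≈ 0.857

With H the event that the message is spam, the joint likelihood of the observed sequence is P(data|H) = 0.957·0.957 = 0.91585 and P(data|¬H) = 0.169·0.169 = 0.028561.
Bayes: P(H|data) = 0.157·0.91585 / (0.157·0.91585 + 0.843·0.028561) = 0.14379/0.16787 = 0.8566.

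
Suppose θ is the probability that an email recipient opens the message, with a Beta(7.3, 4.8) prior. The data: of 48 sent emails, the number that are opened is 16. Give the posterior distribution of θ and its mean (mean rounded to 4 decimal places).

Observing 16 successes and 32 failures updates Beta(7.3, 4.8) by adding the success and failure counts to the two shape parameters: α = 7.3+16 = 23.3, β = 4.8+32 = 36.8.
Posterior mean = α/(α+β) = 23.3/60.1 = 0.3877.

Posterior: Beta(23.3, 36.8); mean ≈ 0.3877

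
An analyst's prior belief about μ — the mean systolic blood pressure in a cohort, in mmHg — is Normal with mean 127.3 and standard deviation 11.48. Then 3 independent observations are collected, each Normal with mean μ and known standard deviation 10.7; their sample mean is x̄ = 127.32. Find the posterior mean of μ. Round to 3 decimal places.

Prior precision 1/τ₀² = 1/11.48² = 0.00758781; data precision n/σ² = 3/10.7² = 0.0262032.
Posterior precision = 0.00758781 + 0.0262032 = 0.0337910.
Posterior mean = (0.00758781·127.3 + 0.0262032·127.32) / 0.0337910 = 127.316.

Posterior mean ≈ 127.316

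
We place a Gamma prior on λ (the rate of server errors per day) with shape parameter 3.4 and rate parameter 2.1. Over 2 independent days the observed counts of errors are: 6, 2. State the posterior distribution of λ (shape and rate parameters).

Posterior: Gamma(shape=11.4, rate=4.1)

Total count ∑xᵢ = 8 over n = 2 days.
Gamma is conjugate to the Poisson likelihood: posterior is Gamma(shape = 3.4+8 = 11.4, rate = 2.1+2 = 4.1).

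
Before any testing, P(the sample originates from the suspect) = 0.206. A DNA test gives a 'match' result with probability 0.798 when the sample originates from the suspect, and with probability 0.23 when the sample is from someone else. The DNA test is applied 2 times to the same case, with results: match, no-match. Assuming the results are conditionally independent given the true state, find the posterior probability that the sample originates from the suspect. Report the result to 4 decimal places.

Posterior P(H) ≈ 0.1910

Let H be the event that the sample originates from the suspect; start with P(H) = 0.206. P('match'|H) = 0.798, P('match'|¬H) = 0.23.
Update on result 1 ('match'): P(H) ← 0.798·0.2060 / (0.798·0.2060 + 0.23·0.7940) = 0.16439/0.34701 = 0.4737.
Update on result 2 ('no-match'): P(H) ← 0.202·0.4737 / (0.202·0.4737 + 0.77·0.5263) = 0.095693/0.50092 = 0.1910.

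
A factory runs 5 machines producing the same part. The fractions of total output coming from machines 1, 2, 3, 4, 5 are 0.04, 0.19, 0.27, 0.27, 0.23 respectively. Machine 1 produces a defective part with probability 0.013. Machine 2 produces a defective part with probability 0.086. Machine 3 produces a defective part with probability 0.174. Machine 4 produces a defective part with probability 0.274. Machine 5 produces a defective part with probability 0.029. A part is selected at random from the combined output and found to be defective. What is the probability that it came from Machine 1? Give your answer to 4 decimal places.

Tabulate prior·likelihood by source: [1] prior 0.04, lik 0.013, product 0.0005200; [2] prior 0.19, lik 0.086, product 0.01634; [3] prior 0.27, lik 0.174, product 0.04698; [4] prior 0.27, lik 0.274, product 0.07398; [5] prior 0.23, lik 0.029, product 0.006670.
Normalizing constant = 0.14449; the posterior for Machine 1 is its product over the sum, 0.0005200/0.14449 = 0.0036.

Posterior probability ≈ 0.0036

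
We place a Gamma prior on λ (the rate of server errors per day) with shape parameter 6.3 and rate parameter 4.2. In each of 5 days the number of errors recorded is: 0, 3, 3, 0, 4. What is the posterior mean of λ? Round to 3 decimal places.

Total count ∑xᵢ = 10 over n = 5 days.
Gamma is conjugate to the Poisson likelihood: posterior is Gamma(shape = 6.3+10 = 16.3, rate = 4.2+5 = 9.2).
E[λ | data] = 16.3/9.2 = 1.772.

Posterior mean ≈ 1.772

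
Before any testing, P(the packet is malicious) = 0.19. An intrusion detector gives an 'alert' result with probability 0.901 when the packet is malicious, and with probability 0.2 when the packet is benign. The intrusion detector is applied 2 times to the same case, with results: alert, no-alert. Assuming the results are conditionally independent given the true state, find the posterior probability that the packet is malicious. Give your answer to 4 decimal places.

Posterior P(H) ≈ 0.1156

Let H be the event that the packet is malicious; start with P(H) = 0.19. P('alert'|H) = 0.901, P('alert'|¬H) = 0.2.
Update on result 1 ('alert'): P(H) ← 0.901·0.1900 / (0.901·0.1900 + 0.2·0.8100) = 0.17119/0.33319 = 0.5138.
Update on result 2 ('no-alert'): P(H) ← 0.099·0.5138 / (0.099·0.5138 + 0.8·0.4862) = 0.050865/0.43983 = 0.1156.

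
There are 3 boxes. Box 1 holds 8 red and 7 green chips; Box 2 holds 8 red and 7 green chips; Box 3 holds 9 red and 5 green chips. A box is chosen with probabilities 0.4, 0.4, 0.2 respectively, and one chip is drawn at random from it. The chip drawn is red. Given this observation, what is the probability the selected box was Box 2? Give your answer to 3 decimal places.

Posterior probability ≈ 0.384

Tabulate prior·likelihood by source: [1] prior 0.4, lik 0.5333, product 0.2133; [2] prior 0.4, lik 0.5333, product 0.2133; [3] prior 0.2, lik 0.6429, product 0.1286.
Normalizing constant = 0.55524; the posterior for Box 2 is its product over the sum, 0.2133/0.55524 = 0.384.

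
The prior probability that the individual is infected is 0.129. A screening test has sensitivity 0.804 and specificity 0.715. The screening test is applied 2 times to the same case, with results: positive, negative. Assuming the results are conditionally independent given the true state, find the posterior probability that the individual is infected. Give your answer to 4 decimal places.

With H the event that the individual is infected, the joint likelihood of the observed sequence is P(data|H) = 0.804·0.196 = 0.15758 and P(data|¬H) = 0.285·0.715 = 0.20377.
Bayes: P(H|data) = 0.129·0.15758 / (0.129·0.15758 + 0.871·0.20377) = 0.020328/0.19782 = 0.1028.

Posterior P(H) ≈ 0.1028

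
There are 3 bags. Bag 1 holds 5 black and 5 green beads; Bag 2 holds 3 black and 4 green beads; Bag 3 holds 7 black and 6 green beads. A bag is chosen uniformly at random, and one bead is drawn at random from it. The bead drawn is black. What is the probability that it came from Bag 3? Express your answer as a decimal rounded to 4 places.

P(black|Bag 1) = 0.5; P(black|Bag 2) = 0.4286; P(black|Bag 3) = 0.5385.
Prior × likelihood for each source: 0.333333·0.5=0.1667, 0.333333·0.4286=0.1429, 0.333333·0.5385=0.1795. Summing gives P(black) = 0.48901.
P(Bag 3 | black) = 0.1795 / 0.48901 = 0.3670.

Posterior probability ≈ 0.3670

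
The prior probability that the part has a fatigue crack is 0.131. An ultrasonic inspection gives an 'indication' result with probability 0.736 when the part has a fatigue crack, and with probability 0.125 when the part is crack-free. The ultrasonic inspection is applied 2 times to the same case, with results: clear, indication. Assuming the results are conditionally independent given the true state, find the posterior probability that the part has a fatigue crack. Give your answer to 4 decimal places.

Let H be the event that the part has a fatigue crack; start with P(H) = 0.131. P('indication'|H) = 0.736, P('indication'|¬H) = 0.125.
Update on result 1 ('clear'): P(H) ← 0.264·0.1310 / (0.264·0.1310 + 0.875·0.8690) = 0.034584/0.79496 = 0.0435.
Update on result 2 ('indication'): P(H) ← 0.736·0.0435 / (0.736·0.0435 + 0.125·0.9565) = 0.032019/0.15158 = 0.2112.

Posterior P(H) ≈ 0.2112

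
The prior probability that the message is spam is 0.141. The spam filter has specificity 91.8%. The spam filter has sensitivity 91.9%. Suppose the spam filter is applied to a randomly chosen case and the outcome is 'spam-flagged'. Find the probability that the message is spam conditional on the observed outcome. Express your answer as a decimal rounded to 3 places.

P(H | E) ≈ 0.648

Let H be the event that the message is spam. P(H) = 0.141, so P(¬H) = 0.859. With E the 'spam-flagged' result, P(E|H) = 0.919 and P(E|¬H) = 0.082.
P(E) = 0.919·0.141 + 0.082·0.859 = 0.12958 + 0.070438 = 0.20002.
By Bayes' theorem, P(H|E) = 0.12958 / 0.20002 = 0.648.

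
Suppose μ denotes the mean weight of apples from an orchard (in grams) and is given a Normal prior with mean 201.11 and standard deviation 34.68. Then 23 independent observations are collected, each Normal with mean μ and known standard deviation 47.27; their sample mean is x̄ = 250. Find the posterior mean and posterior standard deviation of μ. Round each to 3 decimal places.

Posterior mean ≈ 246.346; posterior SD ≈ 9.481

Prior precision 1/τ₀² = 1/34.68² = 0.00083146; data precision n/σ² = 23/47.27² = 0.0102933.
Posterior precision = 0.00083146 + 0.0102933 = 0.0111248, giving posterior SD = 1/√0.0111248 = 9.481.
Posterior mean = (0.00083146·201.11 + 0.0102933·250) / 0.0111248 = 246.346.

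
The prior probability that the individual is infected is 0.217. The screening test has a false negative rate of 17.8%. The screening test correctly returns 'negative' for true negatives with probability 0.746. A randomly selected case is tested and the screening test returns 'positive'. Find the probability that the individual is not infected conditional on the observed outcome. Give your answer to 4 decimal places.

P(¬H | E) ≈ 0.5272

Let H be the event that the individual is infected. P(H) = 0.217, so P(¬H) = 0.783. With E the 'positive' result, P(E|H) = 0.822 and P(E|¬H) = 0.254.
P(E) = 0.822·0.217 + 0.254·0.783 = 0.17837 + 0.19888 = 0.37726.
By Bayes' theorem, P(H|E) = 0.17837 / 0.37726 = 0.4728. Hence P(¬H|E) = 1 − 0.4728 = 0.5272.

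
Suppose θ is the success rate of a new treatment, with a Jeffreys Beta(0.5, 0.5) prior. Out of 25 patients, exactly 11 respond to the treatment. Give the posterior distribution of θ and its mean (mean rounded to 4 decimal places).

Posterior: Beta(11.5, 14.5); mean ≈ 0.4423

Observing 11 successes and 14 failures updates Beta(0.5, 0.5) by adding the success and failure counts to the two shape parameters: α = 0.5+11 = 11.5, β = 0.5+14 = 14.5.
Posterior mean = α/(α+β) = 11.5/26 = 0.4423.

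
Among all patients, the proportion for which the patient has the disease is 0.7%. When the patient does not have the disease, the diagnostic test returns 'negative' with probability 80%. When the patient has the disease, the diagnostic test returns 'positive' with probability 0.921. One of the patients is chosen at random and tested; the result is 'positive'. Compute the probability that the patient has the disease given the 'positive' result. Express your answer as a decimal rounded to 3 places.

Write H for 'the patient has the disease'. Prior odds H:¬H = 0.007/0.993 = 0.0070493. For the 'positive' outcome, the likelihood ratio is 0.921/0.2 = 4.6050.
Posterior odds = 0.0070493 × 4.6050 = 0.032462, so P(H|E) = 0.032462/(1+0.032462) = 0.031.

P(H | E) ≈ 0.031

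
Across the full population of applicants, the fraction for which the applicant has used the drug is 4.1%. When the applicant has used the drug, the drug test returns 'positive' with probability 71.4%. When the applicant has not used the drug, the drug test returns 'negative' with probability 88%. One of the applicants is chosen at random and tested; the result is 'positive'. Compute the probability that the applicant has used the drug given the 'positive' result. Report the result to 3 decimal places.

Let H be the event that the applicant has used the drug. P(H) = 0.041, so P(¬H) = 0.959. With E the 'positive' result, P(E|H) = 0.714 and P(E|¬H) = 0.12.
P(E) = 0.714·0.041 + 0.12·0.959 = 0.029274 + 0.11508 = 0.14435.
By Bayes' theorem, P(H|E) = 0.029274 / 0.14435 = 0.203.

P(H | E) ≈ 0.203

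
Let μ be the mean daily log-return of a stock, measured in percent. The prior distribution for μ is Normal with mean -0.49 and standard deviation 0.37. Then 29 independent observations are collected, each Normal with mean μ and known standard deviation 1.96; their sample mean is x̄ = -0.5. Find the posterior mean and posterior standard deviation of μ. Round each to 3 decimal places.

Posterior mean ≈ -0.495; posterior SD ≈ 0.259

With known σ, the Normal prior is conjugate. Weight on the data is w = (n/σ²)/(n/σ² + 1/τ₀²) = 7.54894/(7.54894+7.30460) = 0.50822.
Posterior mean = w·x̄ + (1−w)·μ₀ = 0.50822·-0.5 + 0.49178·-0.49 = -0.495. Posterior variance = 1/(7.54894+7.30460) = 0.0673240, so SD = 0.259.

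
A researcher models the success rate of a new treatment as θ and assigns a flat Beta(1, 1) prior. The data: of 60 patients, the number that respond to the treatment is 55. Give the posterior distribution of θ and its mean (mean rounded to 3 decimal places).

Posterior: Beta(56, 6); mean ≈ 0.903

Observing 55 successes and 5 failures updates Beta(1, 1) by adding the success and failure counts to the two shape parameters: α = 1+55 = 56, β = 1+5 = 6.
Posterior mean = α/(α+β) = 56/62 = 0.903.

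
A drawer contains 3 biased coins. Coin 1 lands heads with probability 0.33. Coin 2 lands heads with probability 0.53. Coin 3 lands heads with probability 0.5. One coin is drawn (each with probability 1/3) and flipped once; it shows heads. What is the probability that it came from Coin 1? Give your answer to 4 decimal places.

Posterior probability ≈ 0.2426

P(heads|C1) = 0.33; P(heads|C2) = 0.53; P(heads|C3) = 0.5.
Prior × likelihood for each source: 0.333333·0.33=0.1100, 0.333333·0.53=0.1767, 0.333333·0.5=0.1667. Summing gives P(heads) = 0.45333.
P(Coin 1 | heads) = 0.1100 / 0.45333 = 0.2426.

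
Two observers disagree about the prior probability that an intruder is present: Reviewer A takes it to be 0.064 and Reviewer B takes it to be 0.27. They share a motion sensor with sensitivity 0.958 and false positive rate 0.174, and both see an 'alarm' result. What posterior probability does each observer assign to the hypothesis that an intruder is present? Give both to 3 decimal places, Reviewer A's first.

P('+'|H) = 0.958, P('+'|¬H) = 0.174.
Reviewer A: numerator 0.958·0.064 = 0.061312; evidence = 0.061312+0.174·0.936 = 0.22418; posterior = 0.273.
Reviewer B: numerator 0.958·0.27 = 0.25866; evidence = 0.25866+0.174·0.73 = 0.38568; posterior = 0.671.

Reviewer A: 0.273; Reviewer B: 0.671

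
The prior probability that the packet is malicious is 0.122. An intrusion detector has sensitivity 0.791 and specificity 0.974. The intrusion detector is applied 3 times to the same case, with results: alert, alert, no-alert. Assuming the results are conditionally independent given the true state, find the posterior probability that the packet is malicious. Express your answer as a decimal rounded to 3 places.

Posterior P(H) ≈ 0.965

Let H be the event that the packet is malicious; start with P(H) = 0.122. P('alert'|H) = 0.791, P('alert'|¬H) = 0.026.
Update on result 1 ('alert'): P(H) ← 0.791·0.1220 / (0.791·0.1220 + 0.026·0.8780) = 0.096502/0.11933 = 0.8087.
Update on result 2 ('alert'): P(H) ← 0.791·0.8087 / (0.791·0.8087 + 0.026·0.1913) = 0.63968/0.64465 = 0.9923.
Update on result 3 ('no-alert'): P(H) ← 0.209·0.9923 / (0.209·0.9923 + 0.974·0.0077) = 0.20739/0.21490 = 0.9650.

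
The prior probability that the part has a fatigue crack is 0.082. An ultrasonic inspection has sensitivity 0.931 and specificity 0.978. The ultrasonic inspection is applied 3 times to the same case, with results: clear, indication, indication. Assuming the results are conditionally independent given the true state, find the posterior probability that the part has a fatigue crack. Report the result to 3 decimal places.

With H the event that the part has a fatigue crack, the joint likelihood of the observed sequence is P(data|H) = 0.069·0.931·0.931 = 0.059807 and P(data|¬H) = 0.978·0.022·0.022 = 0.00047335.
Bayes: P(H|data) = 0.082·0.059807 / (0.082·0.059807 + 0.918·0.00047335) = 0.0049041/0.0053387 = 0.9186.

Posterior P(H) ≈ 0.919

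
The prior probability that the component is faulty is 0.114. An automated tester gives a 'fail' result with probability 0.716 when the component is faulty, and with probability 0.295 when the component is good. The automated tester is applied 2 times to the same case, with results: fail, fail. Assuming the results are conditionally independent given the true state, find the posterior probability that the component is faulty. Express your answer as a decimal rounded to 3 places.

Posterior P(H) ≈ 0.431

Let H be the event that the component is faulty; start with P(H) = 0.114. P('fail'|H) = 0.716, P('fail'|¬H) = 0.295.
Update on result 1 ('fail'): P(H) ← 0.716·0.1140 / (0.716·0.1140 + 0.295·0.8860) = 0.081624/0.34299 = 0.2380.
Update on result 2 ('fail'): P(H) ← 0.716·0.2380 / (0.716·0.2380 + 0.295·0.7620) = 0.17039/0.39519 = 0.4312.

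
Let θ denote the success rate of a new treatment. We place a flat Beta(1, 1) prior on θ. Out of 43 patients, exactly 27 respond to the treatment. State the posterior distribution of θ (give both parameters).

The binomial likelihood is conjugate to the Beta prior: with 27 successes and 16 failures, the posterior is Beta(1+27, 1+16) = Beta(28, 17).

Posterior: Beta(28, 17)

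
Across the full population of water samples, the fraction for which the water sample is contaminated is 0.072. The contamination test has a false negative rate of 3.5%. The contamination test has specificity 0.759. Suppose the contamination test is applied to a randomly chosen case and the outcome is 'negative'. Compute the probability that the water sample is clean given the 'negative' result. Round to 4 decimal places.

P(¬H | E) ≈ 0.9964

Write H for 'the water sample is contaminated'. Prior odds H:¬H = 0.072/0.928 = 0.077586. For the 'negative' outcome, the likelihood ratio is 0.035/0.759 = 0.046113.
Posterior odds = 0.077586 × 0.046113 = 0.0035778, so P(H|E) = 0.0035778/(1+0.0035778) = 0.0036. Then P(¬H|E) = 1 − 0.0036 = 0.9964.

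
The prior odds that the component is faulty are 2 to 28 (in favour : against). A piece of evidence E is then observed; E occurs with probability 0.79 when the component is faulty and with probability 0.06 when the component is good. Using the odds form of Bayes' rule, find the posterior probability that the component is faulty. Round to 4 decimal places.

Posterior probability ≈ 0.4847

Prior odds = 2/28 = 0.071429. In log-odds, ln(0.071429) = -2.6391.
Add log likelihood ratio: ln(13.167) = 2.5777.
Posterior log-odds = -0.061369, so posterior odds = exp(-0.061369) = 0.94048. Converting, P(H|E) = 0.94048/1.9405 = 0.4847.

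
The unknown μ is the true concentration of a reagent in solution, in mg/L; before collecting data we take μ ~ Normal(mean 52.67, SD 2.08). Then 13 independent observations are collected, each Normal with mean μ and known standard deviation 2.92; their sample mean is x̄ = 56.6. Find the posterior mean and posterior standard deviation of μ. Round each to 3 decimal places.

With known σ, the Normal prior is conjugate. Weight on the data is w = (n/σ²)/(n/σ² + 1/τ₀²) = 1.52468/(1.52468+0.231139) = 0.86836.
Posterior mean = w·x̄ + (1−w)·μ₀ = 0.86836·56.6 + 0.13164·52.67 = 56.083. Posterior variance = 1/(1.52468+0.231139) = 0.569536, so SD = 0.755.

Posterior mean ≈ 56.083; posterior SD ≈ 0.755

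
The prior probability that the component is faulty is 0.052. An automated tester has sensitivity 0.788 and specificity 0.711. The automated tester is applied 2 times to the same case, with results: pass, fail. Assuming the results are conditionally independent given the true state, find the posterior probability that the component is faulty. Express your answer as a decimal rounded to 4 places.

With H the event that the component is faulty, the joint likelihood of the observed sequence is P(data|H) = 0.212·0.788 = 0.16706 and P(data|¬H) = 0.711·0.289 = 0.20548.
Bayes: P(H|data) = 0.052·0.16706 / (0.052·0.16706 + 0.948·0.20548) = 0.0086869/0.20348 = 0.0427.

Posterior P(H) ≈ 0.0427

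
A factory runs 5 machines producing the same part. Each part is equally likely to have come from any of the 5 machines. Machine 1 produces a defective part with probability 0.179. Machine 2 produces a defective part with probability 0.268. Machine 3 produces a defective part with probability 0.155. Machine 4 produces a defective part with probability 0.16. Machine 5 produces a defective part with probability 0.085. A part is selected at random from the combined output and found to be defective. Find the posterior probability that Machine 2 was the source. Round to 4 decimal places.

Posterior probability ≈ 0.3164

Tabulate prior·likelihood by source: [1] prior 0.2, lik 0.179, product 0.03580; [2] prior 0.2, lik 0.268, product 0.05360; [3] prior 0.2, lik 0.155, product 0.03100; [4] prior 0.2, lik 0.16, product 0.03200; [5] prior 0.2, lik 0.085, product 0.01700.
Normalizing constant = 0.16940; the posterior for Machine 2 is its product over the sum, 0.05360/0.16940 = 0.3164.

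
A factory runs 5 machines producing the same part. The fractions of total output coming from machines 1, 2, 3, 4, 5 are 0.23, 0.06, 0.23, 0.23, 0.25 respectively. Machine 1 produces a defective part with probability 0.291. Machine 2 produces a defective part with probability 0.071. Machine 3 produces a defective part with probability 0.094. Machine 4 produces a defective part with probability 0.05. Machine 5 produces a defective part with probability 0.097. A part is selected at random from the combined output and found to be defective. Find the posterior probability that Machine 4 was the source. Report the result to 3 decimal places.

Posterior probability ≈ 0.089

P(defective|M1) = 0.291; P(defective|M2) = 0.071; P(defective|M3) = 0.094; P(defective|M4) = 0.05; P(defective|M5) = 0.097.
Prior × likelihood for each source: 0.23·0.291=0.06693, 0.06·0.071=0.004260, 0.23·0.094=0.02162, 0.23·0.05=0.01150, 0.25·0.097=0.02425. Summing gives P(defective) = 0.12856.
P(Machine 4 | defective) = 0.01150 / 0.12856 = 0.089.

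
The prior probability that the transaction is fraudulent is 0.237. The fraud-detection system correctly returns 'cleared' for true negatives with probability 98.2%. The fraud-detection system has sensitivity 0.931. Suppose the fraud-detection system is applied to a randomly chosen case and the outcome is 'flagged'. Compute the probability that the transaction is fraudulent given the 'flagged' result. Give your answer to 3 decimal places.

P(H | E) ≈ 0.941

Write H for 'the transaction is fraudulent'. Prior odds H:¬H = 0.237/0.763 = 0.31062. For the 'flagged' outcome, the likelihood ratio is 0.931/0.018 = 51.722.
Posterior odds = 0.31062 × 51.722 = 16.066, so P(H|E) = 16.066/(1+16.066) = 0.941.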